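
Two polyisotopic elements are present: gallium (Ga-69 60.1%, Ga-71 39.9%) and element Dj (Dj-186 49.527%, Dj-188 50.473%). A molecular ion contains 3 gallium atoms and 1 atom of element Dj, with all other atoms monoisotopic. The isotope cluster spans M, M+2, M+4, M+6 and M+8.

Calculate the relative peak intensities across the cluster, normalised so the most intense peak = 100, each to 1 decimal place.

Gallium pattern (n=3): 0.2170818 : 0.4323576 : 0.2870394 : 0.0635212
Element Dj pattern (n=1): 0.49527 : 0.50473
Convolve the two distributions (both contribute in 2-u steps):
  M: 0.2170818×0.49527 = 0.107514
  M+2: 0.2170818×0.50473 + 0.4323576×0.49527 = 0.323701
  M+4: 0.4323576×0.50473 + 0.2870394×0.49527 = 0.360386
  M+6: 0.2870394×0.50473 + 0.0635212×0.49527 = 0.176338
  M+8: 0.0635212×0.50473 = 0.032061
Scale to base peak (0.360386) = 100: 29.8 : 89.8 : 100.0 : 48.9 : 8.9

29.8 : 89.8 : 100.0 : 48.9 : 8.9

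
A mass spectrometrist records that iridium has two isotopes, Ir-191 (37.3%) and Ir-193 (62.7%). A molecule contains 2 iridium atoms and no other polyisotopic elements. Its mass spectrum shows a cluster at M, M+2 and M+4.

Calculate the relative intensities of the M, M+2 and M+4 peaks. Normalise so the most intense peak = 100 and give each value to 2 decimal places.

Each Ir atom is independently Ir-191 (p = 0.373) or Ir-193 (q = 0.627); the cluster is the binomial expansion (p + q)^2.
P(M) = 0.373^2 = 0.139129
P(M+2) = 2 × 0.373^1 × 0.627^1 = 0.467742
P(M+4) = 0.627^2 = 0.393129
The M+2 peak is largest (0.467742); scaling to 100 gives 29.74 : 100.00 : 84.05.

29.74 : 100.00 : 84.05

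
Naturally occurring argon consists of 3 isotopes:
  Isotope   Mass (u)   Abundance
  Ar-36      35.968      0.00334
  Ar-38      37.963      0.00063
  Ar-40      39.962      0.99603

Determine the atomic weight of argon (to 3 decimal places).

39.947 u

Ar = Σ fᵢ·mᵢ = 0.00334 × 35.968 + 0.00063 × 37.963 + 0.99603 × 39.962
= 0.1201 + 0.0239 + 39.8034 = 39.9474 u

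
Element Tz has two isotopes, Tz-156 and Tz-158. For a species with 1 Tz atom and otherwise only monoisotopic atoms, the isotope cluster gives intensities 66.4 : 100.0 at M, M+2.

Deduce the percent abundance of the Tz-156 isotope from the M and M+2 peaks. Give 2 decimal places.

39.90%

Write p for the Tz-156 fraction. I(M+2)/I(M) = [C(1,1)·p^0·(1−p)] / p^1 = 1·(1−p)/p = 100.0/66.4 = 1.5060
(1−p)/p = 1.5060/1 = 1.5060  ⇒  p = 1/(1 + 1.5060) = 0.3990
Tz-156: 39.90%, Tz-158: 60.10%.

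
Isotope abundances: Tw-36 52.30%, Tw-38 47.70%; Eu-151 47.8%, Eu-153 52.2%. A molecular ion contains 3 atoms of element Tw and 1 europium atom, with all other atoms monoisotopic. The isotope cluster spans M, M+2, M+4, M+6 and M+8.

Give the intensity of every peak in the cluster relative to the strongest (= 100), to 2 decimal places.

Element Tw pattern (n=3): 0.14305567 : 0.39142 : 0.356993 : 0.10853133
Europium pattern (n=1): 0.4780 : 0.5220
Convolve the two distributions (both contribute in 2-u steps):
  M: 0.14305567×0.4780 = 0.068381
  M+2: 0.14305567×0.5220 + 0.39142×0.4780 = 0.261774
  M+4: 0.39142×0.5220 + 0.356993×0.4780 = 0.374964
  M+6: 0.356993×0.5220 + 0.10853133×0.4780 = 0.238228
  M+8: 0.10853133×0.5220 = 0.056653
Scale to base peak (0.374964) = 100: 18.24 : 69.81 : 100.00 : 63.53 : 15.11

18.24 : 69.81 : 100.00 : 63.53 : 15.11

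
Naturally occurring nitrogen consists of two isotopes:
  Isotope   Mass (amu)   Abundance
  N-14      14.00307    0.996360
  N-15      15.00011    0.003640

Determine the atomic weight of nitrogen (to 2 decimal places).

14.01 amu

Ar = Σ fᵢ·mᵢ = 0.996360 × 14.00307 + 0.003640 × 15.00011
= 13.952099 + 0.054600 = 14.006699 amu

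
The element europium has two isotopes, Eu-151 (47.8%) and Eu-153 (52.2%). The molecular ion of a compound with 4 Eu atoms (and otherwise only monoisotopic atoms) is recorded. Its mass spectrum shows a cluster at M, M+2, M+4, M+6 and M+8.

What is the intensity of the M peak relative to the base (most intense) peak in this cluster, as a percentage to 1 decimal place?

Term probabilities: M 0.0522, M+2 0.2280, M+4 0.3735, M+6 0.2720, M+8 0.0742. Base peak = M+4.
P(M+4) = C(4,2) × 0.478^2 × 0.522^2 = 6 × 0.228484 × 0.272484 = 0.373549 (base)
P(M) = C(4,0) × 0.478^4 × 0.522^0 = 1 × 0.05220494 × 1.0000 = 0.052205
Relative intensity = 0.052205 / 0.373549 × 100 = 14.0

14.0%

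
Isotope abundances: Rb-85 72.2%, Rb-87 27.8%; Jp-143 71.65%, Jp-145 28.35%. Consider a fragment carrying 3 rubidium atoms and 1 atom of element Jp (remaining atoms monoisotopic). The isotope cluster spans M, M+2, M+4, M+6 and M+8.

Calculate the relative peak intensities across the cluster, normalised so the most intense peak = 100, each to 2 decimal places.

64.48 : 100.00 : 58.15 : 15.03 : 1.46

Rubidium pattern (n=3): 0.37636705 : 0.43475086 : 0.16739714 : 0.02148495
Element Jp pattern (n=1): 0.7165 : 0.2835
Convolve the two distributions (both contribute in 2-u steps):
  M: 0.37636705×0.7165 = 0.269667
  M+2: 0.37636705×0.2835 + 0.43475086×0.7165 = 0.418199
  M+4: 0.43475086×0.2835 + 0.16739714×0.7165 = 0.243192
  M+6: 0.16739714×0.2835 + 0.02148495×0.7165 = 0.062851
  M+8: 0.02148495×0.2835 = 0.006091
Scale to base peak (0.418199) = 100: 64.48 : 100.00 : 58.15 : 15.03 : 1.46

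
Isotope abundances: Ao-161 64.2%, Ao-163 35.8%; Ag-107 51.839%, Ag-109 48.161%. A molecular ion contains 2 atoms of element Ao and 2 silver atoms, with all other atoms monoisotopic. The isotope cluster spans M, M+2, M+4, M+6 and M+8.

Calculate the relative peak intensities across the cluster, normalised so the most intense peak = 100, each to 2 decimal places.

Element Ao pattern (n=2): 0.412164 : 0.459672 : 0.128164
Silver pattern (n=2): 0.26872819 : 0.49932362 : 0.23194819
Convolve the two distributions (both contribute in 2-u steps):
  M: 0.412164×0.26872819 = 0.110760
  M+2: 0.412164×0.49932362 + 0.459672×0.26872819 = 0.329330
  M+4: 0.412164×0.23194819 + 0.459672×0.49932362 + 0.128164×0.26872819 = 0.359567
  M+6: 0.459672×0.23194819 + 0.128164×0.49932362 = 0.170615
  M+8: 0.128164×0.23194819 = 0.029727
Scale to base peak (0.359567) = 100: 30.80 : 91.59 : 100.00 : 47.45 : 8.27

30.80 : 91.59 : 100.00 : 47.45 : 8.27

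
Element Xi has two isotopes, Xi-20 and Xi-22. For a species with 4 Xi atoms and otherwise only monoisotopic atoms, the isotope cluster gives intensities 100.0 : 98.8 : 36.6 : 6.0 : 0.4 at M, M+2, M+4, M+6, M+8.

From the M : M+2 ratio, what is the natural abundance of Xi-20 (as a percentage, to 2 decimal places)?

80.19%

If p is the fraction of Xi that is Xi-20, then I(M+2)/I(M) = [C(4,1)·p^3·(1−p)] / p^4 = 4·(1−p)/p = 98.8/100.0 = 0.9880
(1−p)/p = 0.9880/4 = 0.2470  ⇒  p = 1/(1 + 0.2470) = 0.8019
Xi-20: 80.19%, Xi-22: 19.81%.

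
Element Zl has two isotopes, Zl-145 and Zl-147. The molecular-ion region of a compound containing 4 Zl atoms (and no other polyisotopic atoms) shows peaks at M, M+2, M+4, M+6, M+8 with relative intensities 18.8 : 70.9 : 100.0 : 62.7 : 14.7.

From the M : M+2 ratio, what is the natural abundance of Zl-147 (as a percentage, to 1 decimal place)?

Let p = fractional abundance of Zl-145. I(M+2)/I(M) = [C(4,1)·p^3·(1−p)] / p^4 = 4·(1−p)/p = 70.9/18.8 = 3.7713
(1−p)/p = 3.7713/4 = 0.9428  ⇒  p = 1/(1 + 0.9428) = 0.5147
Zl-145: 51.5%, Zl-147: 48.5%.

48.5%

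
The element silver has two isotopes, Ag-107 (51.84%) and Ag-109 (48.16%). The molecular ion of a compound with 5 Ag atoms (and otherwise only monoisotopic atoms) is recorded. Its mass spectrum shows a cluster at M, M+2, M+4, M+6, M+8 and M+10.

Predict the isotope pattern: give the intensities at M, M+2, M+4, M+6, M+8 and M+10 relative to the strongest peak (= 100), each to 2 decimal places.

11.59 : 53.82 : 100.00 : 92.90 : 43.15 : 8.02

Each Ag atom is independently Ag-107 (p = 0.5184) or Ag-109 (q = 0.4816); the cluster is the binomial expansion (p + q)^5.
P(M) = 0.5184^5 = 0.037439
P(M+2) = 5 × 0.5184^4 × 0.4816^1 = 0.173907
P(M+4) = 10 × 0.5184^3 × 0.4816^2 = 0.323123
P(M+6) = 10 × 0.5184^2 × 0.4816^3 = 0.300185
P(M+8) = 5 × 0.5184^1 × 0.4816^4 = 0.139438
P(M+10) = 0.4816^5 = 0.025908
The M+4 peak is largest (0.323123); scaling to 100 gives 11.59 : 53.82 : 100.00 : 92.90 : 43.15 : 8.02.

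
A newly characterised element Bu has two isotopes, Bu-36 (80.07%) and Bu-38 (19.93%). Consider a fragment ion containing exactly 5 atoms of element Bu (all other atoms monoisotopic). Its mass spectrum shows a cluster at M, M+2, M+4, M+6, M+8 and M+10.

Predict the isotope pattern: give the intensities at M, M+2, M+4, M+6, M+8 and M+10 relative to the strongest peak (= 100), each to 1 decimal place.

Expanding (0.8007 + 0.1993)^5:
P(M) = 0.8007^5 = 0.329116
P(M+2) = 5 × 0.8007^4 × 0.1993^1 = 0.409597
P(M+4) = 10 × 0.8007^3 × 0.1993^2 = 0.203903
P(M+6) = 10 × 0.8007^2 × 0.1993^3 = 0.050753
P(M+8) = 5 × 0.8007^1 × 0.1993^4 = 0.006316
P(M+10) = 0.1993^5 = 0.000314
The M+2 peak is largest (0.409597); scaling to 100 gives 80.4 : 100.0 : 49.8 : 12.4 : 1.5 : 0.1.

80.4 : 100.0 : 49.8 : 12.4 : 1.5 : 0.1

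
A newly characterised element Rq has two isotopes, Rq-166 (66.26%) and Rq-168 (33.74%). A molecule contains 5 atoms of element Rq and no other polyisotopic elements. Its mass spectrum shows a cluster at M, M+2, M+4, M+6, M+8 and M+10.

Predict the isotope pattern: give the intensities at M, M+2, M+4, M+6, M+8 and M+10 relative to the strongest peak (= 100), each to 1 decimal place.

The 5 Rq atoms are independent, so intensities follow the terms of (0.6626 + 0.3374)^5.
P(M) = 0.6626^5 = 0.127719
P(M+2) = 5 × 0.6626^4 × 0.3374^1 = 0.325178
P(M+4) = 10 × 0.6626^3 × 0.3374^2 = 0.331165
P(M+6) = 10 × 0.6626^2 × 0.3374^3 = 0.168631
P(M+8) = 5 × 0.6626^1 × 0.3374^4 = 0.042934
P(M+10) = 0.3374^5 = 0.004372
The M+4 peak is largest (0.331165); scaling to 100 gives 38.6 : 98.2 : 100.0 : 50.9 : 13.0 : 1.3.

38.6 : 98.2 : 100.0 : 50.9 : 13.0 : 1.3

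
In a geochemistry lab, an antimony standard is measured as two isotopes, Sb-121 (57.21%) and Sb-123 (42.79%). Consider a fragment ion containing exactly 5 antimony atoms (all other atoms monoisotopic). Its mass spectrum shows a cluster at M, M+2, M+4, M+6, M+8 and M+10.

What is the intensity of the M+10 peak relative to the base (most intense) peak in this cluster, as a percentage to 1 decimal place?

Binomial terms of (0.5721 + 0.4279)^5: M 0.0613, M+2 0.2292, M+4 0.3428, M+6 0.2564, M+8 0.0959, M+10 0.0143 → M+4 is the base peak.
P(M+4) = C(5,2) × 0.5721^3 × 0.4279^2 = 10 × 0.18724742 × 0.18309841 = 0.342847 (base)
P(M+10) = C(5,5) × 0.5721^0 × 0.4279^5 = 1 × 1.0000 × 0.01434536 = 0.014345
Relative intensity = 0.014345 / 0.342847 × 100 = 4.2

4.2%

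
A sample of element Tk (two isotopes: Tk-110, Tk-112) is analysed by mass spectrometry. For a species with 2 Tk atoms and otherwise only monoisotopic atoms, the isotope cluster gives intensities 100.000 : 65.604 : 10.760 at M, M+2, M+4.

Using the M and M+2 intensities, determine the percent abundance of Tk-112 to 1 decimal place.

Let p = fractional abundance of Tk-110. I(M+2)/I(M) = [C(2,1)·p^1·(1−p)] / p^2 = 2·(1−p)/p = 65.604/100.000 = 0.6560
(1−p)/p = 0.6560/2 = 0.3280  ⇒  p = 1/(1 + 0.3280) = 0.7530
Tk-110: 75.3%, Tk-112: 24.7%.

24.7%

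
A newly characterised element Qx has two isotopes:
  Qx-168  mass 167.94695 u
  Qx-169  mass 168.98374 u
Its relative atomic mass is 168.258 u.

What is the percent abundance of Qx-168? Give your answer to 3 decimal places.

69.999%

With x = fraction of Qx-168 (so Qx-169 is 1 − x):
167.94695·x + 168.98374·(1 − x) = 168.258
(167.94695 − 168.98374)·x = 168.258 − 168.98374
x = -0.72574 / -1.03679 = 0.69999 → 69.999% Qx-168, 30.001% Qx-169.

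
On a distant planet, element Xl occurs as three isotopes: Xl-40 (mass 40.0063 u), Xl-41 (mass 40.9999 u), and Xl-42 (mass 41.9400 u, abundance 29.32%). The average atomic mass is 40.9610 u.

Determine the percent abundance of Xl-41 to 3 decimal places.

39.024%

The remaining 70.68% is split between Xl-40 (fraction x) and Xl-41 (fraction 0.7068 − x).
Substituting: 40.0063x + 40.9999(0.7068 − x) = 28.664192
(40.0063 − 40.9999)x = -0.31453732  ⇒  x = 0.31656, y = 0.39024
Xl-40: 31.656%, Xl-41: 39.024%.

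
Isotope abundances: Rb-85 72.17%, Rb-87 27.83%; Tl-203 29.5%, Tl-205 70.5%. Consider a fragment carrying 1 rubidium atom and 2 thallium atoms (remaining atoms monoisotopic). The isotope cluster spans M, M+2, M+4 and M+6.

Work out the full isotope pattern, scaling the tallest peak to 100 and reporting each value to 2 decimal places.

Rubidium pattern (n=1): 0.7217 : 0.2783
Thallium pattern (n=2): 0.087025 : 0.41595 : 0.497025
Convolve the two distributions (both contribute in 2-u steps):
  M: 0.7217×0.087025 = 0.062806
  M+2: 0.7217×0.41595 + 0.2783×0.087025 = 0.324410
  M+4: 0.7217×0.497025 + 0.2783×0.41595 = 0.474462
  M+6: 0.2783×0.497025 = 0.138322
Scale to base peak (0.474462) = 100: 13.24 : 68.37 : 100.00 : 29.15

13.24 : 68.37 : 100.00 : 29.15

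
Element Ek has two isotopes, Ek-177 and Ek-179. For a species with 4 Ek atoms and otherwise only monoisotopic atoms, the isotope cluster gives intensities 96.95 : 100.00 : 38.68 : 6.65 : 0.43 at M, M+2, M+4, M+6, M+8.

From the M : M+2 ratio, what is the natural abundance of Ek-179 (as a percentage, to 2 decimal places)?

If p is the fraction of Ek that is Ek-177, then I(M+2)/I(M) = [C(4,1)·p^3·(1−p)] / p^4 = 4·(1−p)/p = 100.00/96.95 = 1.0315
(1−p)/p = 1.0315/4 = 0.2579  ⇒  p = 1/(1 + 0.2579) = 0.7950
Ek-177: 79.50%, Ek-179: 20.50%.

20.50%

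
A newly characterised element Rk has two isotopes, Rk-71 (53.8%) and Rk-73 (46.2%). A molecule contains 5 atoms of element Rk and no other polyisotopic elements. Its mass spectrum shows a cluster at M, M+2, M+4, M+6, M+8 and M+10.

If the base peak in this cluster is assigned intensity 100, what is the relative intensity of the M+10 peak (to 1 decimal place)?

(0.538 + 0.462)^5 gives M 0.0451, M+2 0.1935, M+4 0.3324, M+6 0.2854, M+8 0.1226, M+10 0.0210; the largest is M+4.
P(M+4) = C(5,2) × 0.538^3 × 0.462^2 = 10 × 0.15572087 × 0.213444 = 0.332377 (base)
P(M+10) = C(5,5) × 0.538^0 × 0.462^5 = 1 × 1.0000 × 0.02104795 = 0.021048
Relative intensity = 0.021048 / 0.332377 × 100 = 6.3

6.3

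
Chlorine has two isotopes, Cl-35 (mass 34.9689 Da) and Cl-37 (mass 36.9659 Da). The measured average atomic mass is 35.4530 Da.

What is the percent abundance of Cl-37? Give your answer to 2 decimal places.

24.24%

Writing the weighted mean with unknown fraction x of Cl-35:
34.9689·x + 36.9659·(1 − x) = 35.4530
(34.9689 − 36.9659)·x = 35.4530 − 36.9659
x = -1.5129 / -1.9970 = 0.75759 → 75.76% Cl-35, 24.24% Cl-37.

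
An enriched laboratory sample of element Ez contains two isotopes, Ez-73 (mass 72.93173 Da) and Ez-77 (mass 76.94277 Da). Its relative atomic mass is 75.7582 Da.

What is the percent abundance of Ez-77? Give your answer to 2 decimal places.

70.47%

Let x be the fractional abundance of Ez-73; then Ez-77 has abundance 1 − x.
72.93173·x + 76.94277·(1 − x) = 75.7582
(72.93173 − 76.94277)·x = 75.7582 − 76.94277
x = -1.18457 / -4.01104 = 0.29533 → 29.53% Ez-73, 70.47% Ez-77.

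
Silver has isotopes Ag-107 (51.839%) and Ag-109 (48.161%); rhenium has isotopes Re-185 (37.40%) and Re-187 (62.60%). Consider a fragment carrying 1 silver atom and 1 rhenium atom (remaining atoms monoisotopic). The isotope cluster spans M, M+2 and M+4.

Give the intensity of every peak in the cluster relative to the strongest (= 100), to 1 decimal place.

Silver pattern (n=1): 0.51839 : 0.48161
Rhenium pattern (n=1): 0.3740 : 0.6260
Convolve the two distributions (both contribute in 2-u steps):
  M: 0.51839×0.3740 = 0.193878
  M+2: 0.51839×0.6260 + 0.48161×0.3740 = 0.504634
  M+4: 0.48161×0.6260 = 0.301488
Scale to base peak (0.504634) = 100: 38.4 : 100.0 : 59.7

38.4 : 100.0 : 59.7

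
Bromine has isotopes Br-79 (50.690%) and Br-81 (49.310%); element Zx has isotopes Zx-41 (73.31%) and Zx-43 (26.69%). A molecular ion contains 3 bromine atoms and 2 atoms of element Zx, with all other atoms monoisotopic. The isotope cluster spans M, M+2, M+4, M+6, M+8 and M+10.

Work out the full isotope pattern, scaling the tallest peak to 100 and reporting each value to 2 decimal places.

Bromine pattern (n=3): 0.13024674 : 0.3801026 : 0.36975457 : 0.11989609
Element Zx pattern (n=2): 0.53743561 : 0.39132878 : 0.07123561
Convolve the two distributions (both contribute in 2-u steps):
  M: 0.13024674×0.53743561 = 0.069999
  M+2: 0.13024674×0.39132878 + 0.3801026×0.53743561 = 0.255250
  M+4: 0.13024674×0.07123561 + 0.3801026×0.39132878 + 0.36975457×0.53743561 = 0.356743
  M+6: 0.3801026×0.07123561 + 0.36975457×0.39132878 + 0.11989609×0.53743561 = 0.236209
  M+8: 0.36975457×0.07123561 + 0.11989609×0.39132878 = 0.073258
  M+10: 0.11989609×0.07123561 = 0.008541
Scale to base peak (0.356743) = 100: 19.62 : 71.55 : 100.00 : 66.21 : 20.54 : 2.39

19.62 : 71.55 : 100.00 : 66.21 : 20.54 : 2.39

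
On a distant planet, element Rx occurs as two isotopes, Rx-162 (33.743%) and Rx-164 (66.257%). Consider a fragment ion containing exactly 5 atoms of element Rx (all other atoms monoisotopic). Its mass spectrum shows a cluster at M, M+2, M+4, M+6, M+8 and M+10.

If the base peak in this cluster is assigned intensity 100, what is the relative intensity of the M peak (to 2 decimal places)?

1.32

Binomial terms of (0.33743 + 0.66257)^5: M 0.0044, M+2 0.0429, M+4 0.1687, M+6 0.3312, M+8 0.3251, M+10 0.1277 → M+6 is the base peak.
P(M+6) = C(5,3) × 0.33743^2 × 0.66257^3 = 10 × 0.113859 × 0.29086757 = 0.331179 (base)
P(M) = C(5,0) × 0.33743^5 × 0.66257^0 = 1 × 0.0043744 × 1.0000 = 0.004374
Relative intensity = 0.004374 / 0.331179 × 100 = 1.32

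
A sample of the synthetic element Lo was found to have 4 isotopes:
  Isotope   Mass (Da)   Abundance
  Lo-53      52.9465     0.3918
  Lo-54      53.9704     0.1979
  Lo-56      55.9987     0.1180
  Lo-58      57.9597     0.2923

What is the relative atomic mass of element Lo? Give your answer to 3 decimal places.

The abundance-weighted mean is 0.3918 × 52.9465 + 0.1979 × 53.9704 + 0.1180 × 55.9987 + 0.2923 × 57.9597
= 20.74444 + 10.68074 + 6.60785 + 16.94162 = 54.97465 Da

54.975 Da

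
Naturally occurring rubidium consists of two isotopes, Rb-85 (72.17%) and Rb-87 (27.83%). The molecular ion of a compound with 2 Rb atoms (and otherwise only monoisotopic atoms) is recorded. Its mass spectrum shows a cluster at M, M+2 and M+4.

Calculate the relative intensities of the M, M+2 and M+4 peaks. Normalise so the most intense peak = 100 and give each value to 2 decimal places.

100.00 : 77.12 : 14.87

Each Rb atom is independently Rb-85 (p = 0.7217) or Rb-87 (q = 0.2783); the cluster is the binomial expansion (p + q)^2.
P(M) = 0.7217^2 = 0.520851
P(M+2) = 2 × 0.7217^1 × 0.2783^1 = 0.401698
P(M+4) = 0.2783^2 = 0.077451
The M peak is largest (0.520851); scaling to 100 gives 100.00 : 77.12 : 14.87.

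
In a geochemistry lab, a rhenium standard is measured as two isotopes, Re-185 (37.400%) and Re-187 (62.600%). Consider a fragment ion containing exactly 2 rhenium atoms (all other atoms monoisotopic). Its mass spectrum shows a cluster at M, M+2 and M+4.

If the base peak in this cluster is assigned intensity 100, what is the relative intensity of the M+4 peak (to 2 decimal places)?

83.69

(0.37400 + 0.62600)^2 gives M 0.1399, M+2 0.4682, M+4 0.3919; the largest is M+2.
P(M+2) = C(2,1) × 0.37400^1 × 0.62600^1 = 2 × 0.3740 × 0.6260 = 0.468248 (base)
P(M+4) = C(2,2) × 0.37400^0 × 0.62600^2 = 1 × 1.0000 × 0.391876 = 0.391876
Relative intensity = 0.391876 / 0.468248 × 100 = 83.69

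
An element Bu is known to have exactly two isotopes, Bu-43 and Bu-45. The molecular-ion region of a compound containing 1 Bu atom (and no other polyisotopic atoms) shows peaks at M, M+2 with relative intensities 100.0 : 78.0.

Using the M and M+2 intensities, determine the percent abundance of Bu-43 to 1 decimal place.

Write p for the Bu-43 fraction. I(M+2)/I(M) = [C(1,1)·p^0·(1−p)] / p^1 = 1·(1−p)/p = 78.0/100.0 = 0.7800
(1−p)/p = 0.7800/1 = 0.7800  ⇒  p = 1/(1 + 0.7800) = 0.5618
Bu-43: 56.2%, Bu-45: 43.8%.

56.2%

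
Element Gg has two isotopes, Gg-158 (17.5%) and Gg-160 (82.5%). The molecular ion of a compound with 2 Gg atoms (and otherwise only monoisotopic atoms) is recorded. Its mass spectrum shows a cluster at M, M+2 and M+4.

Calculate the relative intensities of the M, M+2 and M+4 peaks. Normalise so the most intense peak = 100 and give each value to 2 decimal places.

4.50 : 42.42 : 100.00

Each Gg atom is independently Gg-158 (p = 0.175) or Gg-160 (q = 0.825); the cluster is the binomial expansion (p + q)^2.
P(M) = 0.175^2 = 0.030625
P(M+2) = 2 × 0.175^1 × 0.825^1 = 0.288750
P(M+4) = 0.825^2 = 0.680625
The M+4 peak is largest (0.680625); scaling to 100 gives 4.50 : 42.42 : 100.00.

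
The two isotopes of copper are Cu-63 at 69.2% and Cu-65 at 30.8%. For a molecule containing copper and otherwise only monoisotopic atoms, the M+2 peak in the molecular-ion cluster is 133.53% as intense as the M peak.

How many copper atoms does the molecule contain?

The M+2/M ratio from n Cu atoms is n · q/p = n · 0.308/0.692.
n = 1.3353 × 0.692/0.308 = 3.00 ≈ 3

3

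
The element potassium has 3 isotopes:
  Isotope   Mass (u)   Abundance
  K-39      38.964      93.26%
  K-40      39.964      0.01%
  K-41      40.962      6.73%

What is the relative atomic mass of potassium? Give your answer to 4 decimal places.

Weight each isotope mass by its fractional abundance: 0.9326 × 38.964 + 0.0001 × 39.964 + 0.0673 × 40.962
= 36.33783 + 0.00400 + 2.75674 = 39.09857 u

39.0986 u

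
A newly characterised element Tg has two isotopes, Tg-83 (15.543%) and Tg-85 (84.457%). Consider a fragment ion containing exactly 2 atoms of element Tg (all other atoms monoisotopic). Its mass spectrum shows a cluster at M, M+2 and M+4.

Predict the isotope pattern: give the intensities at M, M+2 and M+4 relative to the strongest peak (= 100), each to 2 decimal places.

Each Tg atom is independently Tg-83 (p = 0.15543) or Tg-85 (q = 0.84457); the cluster is the binomial expansion (p + q)^2.
P(M) = 0.15543^2 = 0.024158
P(M+2) = 2 × 0.15543^1 × 0.84457^1 = 0.262543
P(M+4) = 0.84457^2 = 0.713298
The M+4 peak is largest (0.713298); scaling to 100 gives 3.39 : 36.81 : 100.00.

3.39 : 36.81 : 100.00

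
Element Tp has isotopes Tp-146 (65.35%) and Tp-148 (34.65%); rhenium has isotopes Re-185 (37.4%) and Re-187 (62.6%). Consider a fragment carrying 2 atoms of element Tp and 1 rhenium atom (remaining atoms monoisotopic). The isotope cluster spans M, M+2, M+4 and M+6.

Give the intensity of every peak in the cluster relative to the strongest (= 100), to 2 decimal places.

Element Tp pattern (n=2): 0.42706225 : 0.4528755 : 0.12006225
Rhenium pattern (n=1): 0.3740 : 0.6260
Convolve the two distributions (both contribute in 2-u steps):
  M: 0.42706225×0.3740 = 0.159721
  M+2: 0.42706225×0.6260 + 0.4528755×0.3740 = 0.436716
  M+4: 0.4528755×0.6260 + 0.12006225×0.3740 = 0.328403
  M+6: 0.12006225×0.6260 = 0.075159
Scale to base peak (0.436716) = 100: 36.57 : 100.00 : 75.20 : 17.21

36.57 : 100.00 : 75.20 : 17.21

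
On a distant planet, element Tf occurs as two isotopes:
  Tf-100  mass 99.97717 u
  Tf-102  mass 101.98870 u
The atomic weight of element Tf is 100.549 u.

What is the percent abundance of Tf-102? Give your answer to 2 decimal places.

28.43%

With x = fraction of Tf-100 (so Tf-102 is 1 − x):
99.97717·x + 101.98870·(1 − x) = 100.549
(99.97717 − 101.98870)·x = 100.549 − 101.98870
x = -1.43970 / -2.01153 = 0.71572 → 71.57% Tf-100, 28.43% Tf-102.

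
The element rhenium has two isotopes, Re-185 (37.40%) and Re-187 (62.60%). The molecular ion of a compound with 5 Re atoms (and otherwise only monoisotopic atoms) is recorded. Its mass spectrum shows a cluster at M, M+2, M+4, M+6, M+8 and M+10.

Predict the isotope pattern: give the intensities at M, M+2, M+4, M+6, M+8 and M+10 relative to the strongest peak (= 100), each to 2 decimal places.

2.13 : 17.85 : 59.74 : 100.00 : 83.69 : 28.02

The 5 Re atoms are independent, so intensities follow the terms of (0.3740 + 0.6260)^5.
P(M) = 0.3740^5 = 0.007317
P(M+2) = 5 × 0.3740^4 × 0.6260^1 = 0.061239
P(M+4) = 10 × 0.3740^3 × 0.6260^2 = 0.205005
P(M+6) = 10 × 0.3740^2 × 0.6260^3 = 0.343136
P(M+8) = 5 × 0.3740^1 × 0.6260^4 = 0.287170
P(M+10) = 0.6260^5 = 0.096133
The M+6 peak is largest (0.343136); scaling to 100 gives 2.13 : 17.85 : 59.74 : 100.00 : 83.69 : 28.02.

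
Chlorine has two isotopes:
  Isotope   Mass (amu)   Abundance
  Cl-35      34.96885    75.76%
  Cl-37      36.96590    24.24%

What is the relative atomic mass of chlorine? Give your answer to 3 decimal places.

35.453 amu

Average mass = Σ (abundance × isotope mass) = 0.7576 × 34.96885 + 0.2424 × 36.96590
= 26.492401 + 8.960534 = 35.452935 amu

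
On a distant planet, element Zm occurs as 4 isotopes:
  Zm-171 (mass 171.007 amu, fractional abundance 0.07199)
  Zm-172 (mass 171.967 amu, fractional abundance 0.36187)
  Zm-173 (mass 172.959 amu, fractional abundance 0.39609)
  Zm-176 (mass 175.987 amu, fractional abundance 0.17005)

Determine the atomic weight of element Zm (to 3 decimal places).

Average mass = Σ (abundance × isotope mass) = 0.07199 × 171.007 + 0.36187 × 171.967 + 0.39609 × 172.959 + 0.17005 × 175.987
= 12.3108 + 62.2297 + 68.5073 + 29.9266 = 172.9744 amu

172.974 amu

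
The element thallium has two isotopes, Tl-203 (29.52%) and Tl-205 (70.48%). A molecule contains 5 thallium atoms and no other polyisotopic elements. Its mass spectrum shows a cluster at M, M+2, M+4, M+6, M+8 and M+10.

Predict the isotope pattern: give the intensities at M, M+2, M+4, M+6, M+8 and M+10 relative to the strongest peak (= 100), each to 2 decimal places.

0.62 : 7.35 : 35.09 : 83.77 : 100.00 : 47.75

Expanding (0.2952 + 0.7048)^5:
P(M) = 0.2952^5 = 0.002242
P(M+2) = 5 × 0.2952^4 × 0.7048^1 = 0.026761
P(M+4) = 10 × 0.2952^3 × 0.7048^2 = 0.127785
P(M+6) = 10 × 0.2952^2 × 0.7048^3 = 0.305092
P(M+8) = 5 × 0.2952^1 × 0.7048^4 = 0.364208
P(M+10) = 0.7048^5 = 0.173912
The M+8 peak is largest (0.364208); scaling to 100 gives 0.62 : 7.35 : 35.09 : 83.77 : 100.00 : 47.75.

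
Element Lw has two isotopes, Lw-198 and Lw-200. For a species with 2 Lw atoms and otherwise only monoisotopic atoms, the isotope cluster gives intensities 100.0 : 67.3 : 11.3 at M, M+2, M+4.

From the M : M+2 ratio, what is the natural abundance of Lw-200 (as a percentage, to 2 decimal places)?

Write p for the Lw-198 fraction. I(M+2)/I(M) = [C(2,1)·p^1·(1−p)] / p^2 = 2·(1−p)/p = 67.3/100.0 = 0.6730
(1−p)/p = 0.6730/2 = 0.3365  ⇒  p = 1/(1 + 0.3365) = 0.7482
Lw-198: 74.82%, Lw-200: 25.18%.

25.18%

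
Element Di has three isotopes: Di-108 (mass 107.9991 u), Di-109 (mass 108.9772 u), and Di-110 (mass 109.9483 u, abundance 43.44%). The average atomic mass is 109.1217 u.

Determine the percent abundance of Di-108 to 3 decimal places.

28.356%

The remaining 56.56% is split between Di-108 (fraction x) and Di-109 (fraction 0.5656 − x).
Substituting: 107.9991x + 108.9772(0.5656 − x) = 61.36015848
(107.9991 − 108.9772)x = -0.27734584  ⇒  x = 0.28356, y = 0.28204
Di-108: 28.356%, Di-109: 28.204%.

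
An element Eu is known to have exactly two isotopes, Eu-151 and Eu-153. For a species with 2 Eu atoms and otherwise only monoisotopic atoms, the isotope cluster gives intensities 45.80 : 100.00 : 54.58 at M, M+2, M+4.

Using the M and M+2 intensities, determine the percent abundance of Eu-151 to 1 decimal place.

If p is the fraction of Eu that is Eu-151, then I(M+2)/I(M) = [C(2,1)·p^1·(1−p)] / p^2 = 2·(1−p)/p = 100.00/45.80 = 2.1834
(1−p)/p = 2.1834/2 = 1.0917  ⇒  p = 1/(1 + 1.0917) = 0.4781
Eu-151: 47.8%, Eu-153: 52.2%.

47.8%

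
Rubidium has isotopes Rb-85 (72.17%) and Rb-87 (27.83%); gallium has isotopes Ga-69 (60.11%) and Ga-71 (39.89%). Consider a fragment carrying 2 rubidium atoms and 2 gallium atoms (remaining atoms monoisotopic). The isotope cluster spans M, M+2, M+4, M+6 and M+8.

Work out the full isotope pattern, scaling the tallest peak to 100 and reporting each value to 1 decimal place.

Rubidium pattern (n=2): 0.52085089 : 0.40169822 : 0.07745089
Gallium pattern (n=2): 0.36132121 : 0.47955758 : 0.15912121
Convolve the two distributions (both contribute in 2-u steps):
  M: 0.52085089×0.36132121 = 0.188194
  M+2: 0.52085089×0.47955758 + 0.40169822×0.36132121 = 0.394920
  M+4: 0.52085089×0.15912121 + 0.40169822×0.47955758 + 0.07745089×0.36132121 = 0.303500
  M+6: 0.40169822×0.15912121 + 0.07745089×0.47955758 = 0.101061
  M+8: 0.07745089×0.15912121 = 0.012324
Scale to base peak (0.394920) = 100: 47.7 : 100.0 : 76.9 : 25.6 : 3.1

47.7 : 100.0 : 76.9 : 25.6 : 3.1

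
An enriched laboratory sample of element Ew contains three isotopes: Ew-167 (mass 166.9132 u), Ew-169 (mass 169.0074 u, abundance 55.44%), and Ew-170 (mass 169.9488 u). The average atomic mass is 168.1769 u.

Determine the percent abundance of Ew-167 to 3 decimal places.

Let x and y be the fractions of Ew-167 and Ew-170. Then x + y = 1 − 0.5544 = 0.4456 and 166.9132x + 169.9488y = 168.1769 − 0.5544×169.0074 = 74.47919744.
Substituting: 166.9132x + 169.9488(0.4456 − x) = 74.47919744
(166.9132 − 169.9488)x = -1.24998784  ⇒  x = 0.41178, y = 0.03382
Ew-167: 41.178%, Ew-170: 3.382%.

41.178%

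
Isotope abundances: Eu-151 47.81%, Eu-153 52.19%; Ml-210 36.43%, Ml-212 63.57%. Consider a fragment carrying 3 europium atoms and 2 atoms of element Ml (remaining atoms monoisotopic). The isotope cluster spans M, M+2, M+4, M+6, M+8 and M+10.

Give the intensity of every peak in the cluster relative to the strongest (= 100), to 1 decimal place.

Europium pattern (n=3): 0.10928391 : 0.3578871 : 0.39067407 : 0.14215492
Element Ml pattern (n=2): 0.13271449 : 0.46317102 : 0.40411449
Convolve the two distributions (both contribute in 2-u steps):
  M: 0.10928391×0.13271449 = 0.014504
  M+2: 0.10928391×0.46317102 + 0.3578871×0.13271449 = 0.098114
  M+4: 0.10928391×0.40411449 + 0.3578871×0.46317102 + 0.39067407×0.13271449 = 0.261774
  M+6: 0.3578871×0.40411449 + 0.39067407×0.46317102 + 0.14215492×0.13271449 = 0.344442
  M+8: 0.39067407×0.40411449 + 0.14215492×0.46317102 = 0.223719
  M+10: 0.14215492×0.40411449 = 0.057447
Scale to base peak (0.344442) = 100: 4.2 : 28.5 : 76.0 : 100.0 : 65.0 : 16.7

4.2 : 28.5 : 76.0 : 100.0 : 65.0 : 16.7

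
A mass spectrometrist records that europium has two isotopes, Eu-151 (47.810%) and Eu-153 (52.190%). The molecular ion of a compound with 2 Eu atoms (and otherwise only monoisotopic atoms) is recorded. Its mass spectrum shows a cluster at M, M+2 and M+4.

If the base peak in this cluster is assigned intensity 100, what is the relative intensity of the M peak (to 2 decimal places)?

(0.47810 + 0.52190)^2 gives M 0.2286, M+2 0.4990, M+4 0.2724; the largest is M+2.
P(M+2) = C(2,1) × 0.47810^1 × 0.52190^1 = 2 × 0.4781 × 0.5219 = 0.499041 (base)
P(M) = C(2,0) × 0.47810^2 × 0.52190^0 = 1 × 0.22857961 × 1.0000 = 0.228580
Relative intensity = 0.228580 / 0.499041 × 100 = 45.80

45.80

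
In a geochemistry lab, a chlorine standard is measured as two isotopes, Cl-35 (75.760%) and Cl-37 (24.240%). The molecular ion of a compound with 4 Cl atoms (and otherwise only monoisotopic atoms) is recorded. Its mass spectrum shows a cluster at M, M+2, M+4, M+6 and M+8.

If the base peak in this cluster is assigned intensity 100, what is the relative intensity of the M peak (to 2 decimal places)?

78.14

Binomial terms of (0.75760 + 0.24240)^4: M 0.3294, M+2 0.4216, M+4 0.2023, M+6 0.0432, M+8 0.0035 → M+2 is the base peak.
P(M+2) = C(4,1) × 0.75760^3 × 0.24240^1 = 4 × 0.4348304 × 0.2424 = 0.421612 (base)
P(M) = C(4,0) × 0.75760^4 × 0.24240^0 = 1 × 0.32942751 × 1.0000 = 0.329428
Relative intensity = 0.329428 / 0.421612 × 100 = 78.14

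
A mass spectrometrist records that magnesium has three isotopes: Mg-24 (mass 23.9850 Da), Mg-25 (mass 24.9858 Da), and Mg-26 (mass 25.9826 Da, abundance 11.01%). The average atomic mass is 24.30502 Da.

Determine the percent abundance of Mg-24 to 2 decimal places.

The remaining 88.99% is split between Mg-24 (fraction x) and Mg-25 (fraction 0.8899 − x).
Substituting: 23.9850x + 24.9858(0.8899 − x) = 21.44433574
(23.9850 − 24.9858)x = -0.79052768  ⇒  x = 0.78990, y = 0.10000
Mg-24: 78.99%, Mg-25: 10.00%.

78.99%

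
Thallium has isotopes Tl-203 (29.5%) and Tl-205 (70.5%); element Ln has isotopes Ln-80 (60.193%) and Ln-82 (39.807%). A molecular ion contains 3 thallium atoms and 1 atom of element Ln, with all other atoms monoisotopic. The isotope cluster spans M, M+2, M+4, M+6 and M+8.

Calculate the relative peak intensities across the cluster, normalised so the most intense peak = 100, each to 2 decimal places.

4.00 : 31.35 : 87.57 : 100.00 : 36.13

Thallium pattern (n=3): 0.02567237 : 0.18405787 : 0.43986713 : 0.35040263
Element Ln pattern (n=1): 0.60193 : 0.39807
Convolve the two distributions (both contribute in 2-u steps):
  M: 0.02567237×0.60193 = 0.015453
  M+2: 0.02567237×0.39807 + 0.18405787×0.60193 = 0.121009
  M+4: 0.18405787×0.39807 + 0.43986713×0.60193 = 0.338037
  M+6: 0.43986713×0.39807 + 0.35040263×0.60193 = 0.386016
  M+8: 0.35040263×0.39807 = 0.139485
Scale to base peak (0.386016) = 100: 4.00 : 31.35 : 87.57 : 100.00 : 36.13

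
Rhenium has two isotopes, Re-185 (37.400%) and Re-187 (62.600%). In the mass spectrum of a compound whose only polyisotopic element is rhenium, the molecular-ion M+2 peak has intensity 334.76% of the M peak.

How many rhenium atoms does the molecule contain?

The M+2/M ratio from n Re atoms is n · q/p = n · 0.62600/0.37400.
n = 3.3476 × 0.37400/0.62600 = 2.00 ≈ 2

2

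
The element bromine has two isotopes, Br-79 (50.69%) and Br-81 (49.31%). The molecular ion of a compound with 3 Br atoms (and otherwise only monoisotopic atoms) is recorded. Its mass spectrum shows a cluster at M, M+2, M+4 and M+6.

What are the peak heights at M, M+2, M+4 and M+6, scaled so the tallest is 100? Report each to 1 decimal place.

34.3 : 100.0 : 97.3 : 31.5

The 3 Br atoms are independent, so intensities follow the terms of (0.5069 + 0.4931)^3.
P(M) = 0.5069^3 = 0.130247
P(M+2) = 3 × 0.5069^2 × 0.4931^1 = 0.380103
P(M+4) = 3 × 0.5069^1 × 0.4931^2 = 0.369755
P(M+6) = 0.4931^3 = 0.119896
The M+2 peak is largest (0.380103); scaling to 100 gives 34.3 : 100.0 : 97.3 : 31.5.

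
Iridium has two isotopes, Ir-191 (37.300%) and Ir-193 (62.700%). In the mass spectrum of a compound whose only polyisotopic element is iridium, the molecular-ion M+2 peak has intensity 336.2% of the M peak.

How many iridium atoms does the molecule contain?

The M+2/M ratio from n Ir atoms is n · q/p = n · 0.62700/0.37300.
n = 3.362 × 0.37300/0.62700 = 2.00 ≈ 2

2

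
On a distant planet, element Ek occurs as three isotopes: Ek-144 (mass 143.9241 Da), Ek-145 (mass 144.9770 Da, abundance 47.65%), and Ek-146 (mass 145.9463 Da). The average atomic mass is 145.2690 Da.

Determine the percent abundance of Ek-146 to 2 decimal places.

41.70%

Let x and y be the fractions of Ek-144 and Ek-146. Then x + y = 1 − 0.4765 = 0.5235 and 143.9241x + 145.9463y = 145.2690 − 0.4765×144.9770 = 76.1874595.
Substituting: 143.9241x + 145.9463(0.5235 − x) = 76.1874595
(143.9241 − 145.9463)x = -0.21542855  ⇒  x = 0.10653, y = 0.41697
Ek-144: 10.65%, Ek-146: 41.70%.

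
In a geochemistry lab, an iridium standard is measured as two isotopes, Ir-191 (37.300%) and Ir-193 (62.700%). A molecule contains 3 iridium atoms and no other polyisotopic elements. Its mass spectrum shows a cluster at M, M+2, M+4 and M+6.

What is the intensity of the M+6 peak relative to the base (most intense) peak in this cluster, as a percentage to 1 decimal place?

56.0%

Binomial terms of (0.37300 + 0.62700)^3: M 0.0519, M+2 0.2617, M+4 0.4399, M+6 0.2465 → M+4 is the base peak.
P(M+4) = C(3,2) × 0.37300^1 × 0.62700^2 = 3 × 0.3730 × 0.393129 = 0.439911 (base)
P(M+6) = C(3,3) × 0.37300^0 × 0.62700^3 = 1 × 1.0000 × 0.24649188 = 0.246492
Relative intensity = 0.246492 / 0.439911 × 100 = 56.0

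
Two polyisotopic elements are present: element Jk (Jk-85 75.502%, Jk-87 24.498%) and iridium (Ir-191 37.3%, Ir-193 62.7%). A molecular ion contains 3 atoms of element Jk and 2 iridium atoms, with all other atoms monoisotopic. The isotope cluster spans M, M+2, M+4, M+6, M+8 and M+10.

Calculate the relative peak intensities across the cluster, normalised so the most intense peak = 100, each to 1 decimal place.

Element Jk pattern (n=3): 0.43040308 : 0.41895637 : 0.13593803 : 0.01470252
Iridium pattern (n=2): 0.139129 : 0.467742 : 0.393129
Convolve the two distributions (both contribute in 2-u steps):
  M: 0.43040308×0.139129 = 0.059882
  M+2: 0.43040308×0.467742 + 0.41895637×0.139129 = 0.259607
  M+4: 0.43040308×0.393129 + 0.41895637×0.467742 + 0.13593803×0.139129 = 0.384080
  M+6: 0.41895637×0.393129 + 0.13593803×0.467742 + 0.01470252×0.139129 = 0.230333
  M+8: 0.13593803×0.393129 + 0.01470252×0.467742 = 0.060318
  M+10: 0.01470252×0.393129 = 0.005780
Scale to base peak (0.384080) = 100: 15.6 : 67.6 : 100.0 : 60.0 : 15.7 : 1.5

15.6 : 67.6 : 100.0 : 60.0 : 15.7 : 1.5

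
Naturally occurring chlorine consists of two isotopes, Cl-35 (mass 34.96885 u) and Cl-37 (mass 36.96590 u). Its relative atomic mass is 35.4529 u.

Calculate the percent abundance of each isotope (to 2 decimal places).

With x = fraction of Cl-35 (so Cl-37 is 1 − x):
34.96885·x + 36.96590·(1 − x) = 35.4529
(34.96885 − 36.96590)·x = 35.4529 − 36.96590
x = -1.51300 / -1.99705 = 0.75762 → 75.76% Cl-35, 24.24% Cl-37.

Cl-35: 75.76%, Cl-37: 24.24%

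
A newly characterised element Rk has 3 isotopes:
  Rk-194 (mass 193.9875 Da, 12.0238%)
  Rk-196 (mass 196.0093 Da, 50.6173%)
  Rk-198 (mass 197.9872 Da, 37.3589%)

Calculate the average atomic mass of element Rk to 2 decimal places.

Weight each isotope mass by its fractional abundance: 0.120238 × 193.9875 + 0.506173 × 196.0093 + 0.373589 × 197.9872
= 23.32467 + 99.21462 + 73.96584 = 196.50513 Da

196.51 Da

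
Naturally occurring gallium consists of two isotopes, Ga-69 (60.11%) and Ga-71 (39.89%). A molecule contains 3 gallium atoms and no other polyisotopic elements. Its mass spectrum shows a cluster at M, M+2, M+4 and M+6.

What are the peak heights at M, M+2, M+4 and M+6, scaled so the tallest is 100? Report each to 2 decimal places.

50.23 : 100.00 : 66.36 : 14.68

Expanding (0.6011 + 0.3989)^3:
P(M) = 0.6011^3 = 0.217190
P(M+2) = 3 × 0.6011^2 × 0.3989^1 = 0.432393
P(M+4) = 3 × 0.6011^1 × 0.3989^2 = 0.286943
P(M+6) = 0.3989^3 = 0.063473
The M+2 peak is largest (0.432393); scaling to 100 gives 50.23 : 100.00 : 66.36 : 14.68.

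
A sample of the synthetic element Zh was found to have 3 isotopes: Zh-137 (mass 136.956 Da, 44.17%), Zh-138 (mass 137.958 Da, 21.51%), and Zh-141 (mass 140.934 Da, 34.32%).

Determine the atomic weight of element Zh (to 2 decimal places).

138.54 Da

Ar = Σ fᵢ·mᵢ = 0.4417 × 136.956 + 0.2151 × 137.958 + 0.3432 × 140.934
= 60.4935 + 29.6748 + 48.3685 = 138.5368 Da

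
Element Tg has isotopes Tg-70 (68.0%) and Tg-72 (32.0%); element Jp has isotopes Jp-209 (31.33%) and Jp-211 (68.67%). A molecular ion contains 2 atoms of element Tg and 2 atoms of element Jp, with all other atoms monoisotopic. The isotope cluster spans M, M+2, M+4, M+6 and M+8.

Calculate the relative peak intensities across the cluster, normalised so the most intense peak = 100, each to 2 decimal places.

10.93 : 58.19 : 100.00 : 60.02 : 11.63

Element Tg pattern (n=2): 0.4624 : 0.4352 : 0.1024
Element Jp pattern (n=2): 0.09815689 : 0.43028622 : 0.47155689
Convolve the two distributions (both contribute in 2-u steps):
  M: 0.4624×0.09815689 = 0.045388
  M+2: 0.4624×0.43028622 + 0.4352×0.09815689 = 0.241682
  M+4: 0.4624×0.47155689 + 0.4352×0.43028622 + 0.1024×0.09815689 = 0.415360
  M+6: 0.4352×0.47155689 + 0.1024×0.43028622 = 0.249283
  M+8: 0.1024×0.47155689 = 0.048287
Scale to base peak (0.415360) = 100: 10.93 : 58.19 : 100.00 : 60.02 : 11.63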